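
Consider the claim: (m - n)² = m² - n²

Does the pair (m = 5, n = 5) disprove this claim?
No

Substituting m = 5, n = 5:
LHS = (5 - 5)² = 0
RHS = 5² - 5² = 0

The sides agree, so this pair does not disprove the claim.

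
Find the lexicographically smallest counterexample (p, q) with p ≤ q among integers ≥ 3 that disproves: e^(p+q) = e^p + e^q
(p, q) = (3, 3)

Substituting (3, 3) into the claim:
LHS = e^(3+3) = e^6 ≈ 403.4
RHS = e^3 + e^3 = 2·e^3 ≈ 40.17

Since LHS ≠ RHS, this pair disproves the claim, and no lexicographically smaller pair (p ≤ q, integers ≥ 3) does.

For instance (8, 9) is also a counterexample (LHS = e^17 ≈ 24154952.8, RHS = e^8 + e^9 ≈ 11084.0), but it's lexicographically larger.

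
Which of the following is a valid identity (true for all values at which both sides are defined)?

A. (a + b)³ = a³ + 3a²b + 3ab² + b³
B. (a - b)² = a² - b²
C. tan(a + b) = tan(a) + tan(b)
A: holds — e.g. at (6, 7), both sides equal 2197.
B: fails at (3, 4) — LHS = 1, RHS = -7.
C: fails at (1, 3) — LHS = tan(4) ≈ 1.158, RHS = tan(3) + tan(1) ≈ 1.415.

Answer: A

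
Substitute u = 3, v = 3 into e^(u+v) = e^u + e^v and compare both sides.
LHS = e^(3+3) = e^6 ≈ 403.4
RHS = e^3 + e^3 = 2·e^3 ≈ 40.17

LHS ≠ RHS (they differ by about 363.3), so the equation does not hold here.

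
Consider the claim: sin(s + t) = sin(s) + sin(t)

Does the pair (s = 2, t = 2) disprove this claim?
Substituting s = 2, t = 2:
LHS = sin(2 + 2) = sin(4) ≈ -0.7568
RHS = sin(2) + sin(2) = 2·sin(2) ≈ 1.819

Since LHS ≠ RHS, this pair disproves the claim.

Answer: Yes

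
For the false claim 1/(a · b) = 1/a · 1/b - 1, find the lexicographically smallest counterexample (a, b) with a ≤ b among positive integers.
(a, b) = (1, 1)

Substituting (1, 1) into the claim:
LHS = 1/(1 · 1) = 1
RHS = 1/1 · 1/1 - 1 = 0

Since LHS ≠ RHS, this pair disproves the claim, and no lexicographically smaller pair (a ≤ b, positive integers) does.

For instance (2, 6) is also a counterexample (LHS = 1/12, RHS = -11/12), but it's lexicographically larger.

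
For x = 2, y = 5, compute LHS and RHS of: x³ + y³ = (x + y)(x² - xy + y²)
LHS = 2³ + 5³ = 133
RHS = (2 + 5)(2² - 2·5 + 5²) = 133

LHS = RHS: the two sides agree.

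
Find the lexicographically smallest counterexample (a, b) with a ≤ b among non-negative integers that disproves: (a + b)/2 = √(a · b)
At (0, 0): both sides equal 0, so it holds there.

Substituting (0, 1) into the claim:
LHS = (0 + 1)/2 = 1/2
RHS = √(0 · 1) = 0

Since LHS ≠ RHS, this pair disproves the claim, and no lexicographically smaller pair (a ≤ b, non-negative integers) does.

For instance (4, 6) is also a counterexample (LHS = 5, RHS = 2·√(6) ≈ 4.899), but it's lexicographically larger.

Answer: (a, b) = (0, 1)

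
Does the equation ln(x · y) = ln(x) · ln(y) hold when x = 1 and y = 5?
Fails

Substituting x = 1, y = 5:

LHS = ln(1 · 5) = ln(5) ≈ 1.609
RHS = ln(1) · ln(5) = 0

LHS ≠ RHS, so the equation does not hold at this point.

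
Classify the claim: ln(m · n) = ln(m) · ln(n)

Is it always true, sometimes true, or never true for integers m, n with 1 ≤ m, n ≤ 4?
Sometimes true

It holds at (m, n) = (1, 1) (both sides equal 0), but fails at (m, n) = (2, 4) (LHS = ln(8) ≈ 2.079, RHS = ln(2)·ln(4) ≈ 0.9609).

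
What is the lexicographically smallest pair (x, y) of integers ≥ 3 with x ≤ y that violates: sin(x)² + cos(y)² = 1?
(x, y) = (3, 4)

At (3, 3): both sides equal 1, so it holds there.

Substituting (3, 4) into the claim:
LHS = sin(3)² + cos(4)² ≈ 0.4472
RHS = 1

Since LHS ≠ RHS, this pair disproves the claim, and no lexicographically smaller pair (x ≤ y, integers ≥ 3) does.

For instance (7, 8) is also a counterexample (LHS = cos(8)² + sin(7)² ≈ 0.4528, RHS = 1), but it's lexicographically larger.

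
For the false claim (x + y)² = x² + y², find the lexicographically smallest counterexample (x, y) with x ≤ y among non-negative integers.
(x, y) = (1, 1)

At (0, 0): both sides equal 0, so it holds there.
At (0, 2): both sides equal 4, so it holds there.

Substituting (1, 1) into the claim:
LHS = (1 + 1)² = 4
RHS = 1² + 1² = 2

Since LHS ≠ RHS, this pair disproves the claim, and no lexicographically smaller pair (x ≤ y, non-negative integers) does.

For instance (1, 3) is also a counterexample (LHS = 16, RHS = 10), but it's lexicographically larger.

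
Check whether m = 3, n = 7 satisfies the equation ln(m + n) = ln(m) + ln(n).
Fails

Substituting m = 3, n = 7:

LHS = ln(3 + 7) = ln(10) ≈ 2.303
RHS = ln(3) + ln(7) ≈ 3.045

LHS ≠ RHS, so the equation does not hold at this point.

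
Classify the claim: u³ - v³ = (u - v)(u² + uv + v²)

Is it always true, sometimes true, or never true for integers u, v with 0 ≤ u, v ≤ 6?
Always true

The identity holds for every pair in the range. For instance at (u, v) = (6, 5): both sides equal 91.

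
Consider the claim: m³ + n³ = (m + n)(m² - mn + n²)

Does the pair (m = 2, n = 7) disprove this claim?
Substituting m = 2, n = 7:
LHS = 2³ + 7³ = 351
RHS = (2 + 7)(2² - 2·7 + 7²) = 351

The sides agree, so this pair does not disprove the claim.

Answer: No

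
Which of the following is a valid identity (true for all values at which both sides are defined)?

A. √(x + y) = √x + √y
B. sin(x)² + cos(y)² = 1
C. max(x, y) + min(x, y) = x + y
C

A: fails at (4, 5) — LHS = 3, RHS = 2 + √(5) ≈ 4.236.
B: fails at (1, 5) — LHS = cos(5)² + sin(1)² ≈ 0.7885, RHS = 1.
C: holds — e.g. at (2, 2), both sides equal 4.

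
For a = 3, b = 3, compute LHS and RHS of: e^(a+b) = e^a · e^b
LHS = e^(3+3) = e^6 ≈ 403.4
RHS = e^3 · e^3 = e^6 ≈ 403.4

LHS = RHS: the two sides agree.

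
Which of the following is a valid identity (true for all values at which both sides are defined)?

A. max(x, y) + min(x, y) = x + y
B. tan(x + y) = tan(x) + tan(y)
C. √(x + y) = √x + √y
A: holds — e.g. at (3, 7), both sides equal 10.
B: fails at (1, 3) — LHS = tan(4) ≈ 1.158, RHS = tan(3) + tan(1) ≈ 1.415.
C: fails at (3, 3) — LHS = √(6) ≈ 2.449, RHS = 2·√(3) ≈ 3.464.

Answer: A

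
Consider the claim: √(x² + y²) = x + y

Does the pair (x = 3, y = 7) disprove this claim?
Yes

Substituting x = 3, y = 7:
LHS = √(3² + 7²) = √(58) ≈ 7.616
RHS = 3 + 7 = 10

Since LHS ≠ RHS, this pair disproves the claim.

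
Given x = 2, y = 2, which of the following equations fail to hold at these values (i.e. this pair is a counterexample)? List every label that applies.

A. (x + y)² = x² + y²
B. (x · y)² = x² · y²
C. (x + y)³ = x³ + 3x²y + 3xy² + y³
Evaluating each claim at the given values:
A. LHS = 16, RHS = 8 → fails here (LHS ≠ RHS)
B. LHS = 16, RHS = 16 → holds here (LHS = RHS)
C. LHS = 64, RHS = 64 → holds here (LHS = RHS)

Answer: A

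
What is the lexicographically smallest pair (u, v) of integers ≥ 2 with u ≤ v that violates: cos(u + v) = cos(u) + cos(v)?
Substituting (2, 2) into the claim:
LHS = cos(2 + 2) = cos(4) ≈ -0.6536
RHS = cos(2) + cos(2) = 2·cos(2) ≈ -0.8323

Since LHS ≠ RHS, this pair disproves the claim, and no lexicographically smaller pair (u ≤ v, integers ≥ 2) does.

For instance (8, 8) is also a counterexample (LHS = cos(16) ≈ -0.9577, RHS = 2·cos(8) ≈ -0.291), but it's lexicographically larger.

Answer: (u, v) = (2, 2)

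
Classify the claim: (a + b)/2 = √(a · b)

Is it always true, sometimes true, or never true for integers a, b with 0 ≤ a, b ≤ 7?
Sometimes true

It holds at (a, b) = (0, 0) (both sides equal 0), but fails at (a, b) = (6, 7) (LHS = 13/2, RHS = √(42) ≈ 6.481).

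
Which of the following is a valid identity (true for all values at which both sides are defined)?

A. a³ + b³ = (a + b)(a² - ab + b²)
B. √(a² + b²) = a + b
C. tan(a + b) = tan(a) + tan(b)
A: holds — e.g. at (2, 4), both sides equal 72.
B: fails at (1, 1) — LHS = √(2) ≈ 1.414, RHS = 2.
C: fails at (5, 8) — LHS = tan(13) ≈ 0.463, RHS = tan(8) + tan(5) ≈ -10.18.

Answer: A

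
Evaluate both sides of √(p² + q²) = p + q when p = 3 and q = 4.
LHS = √(3² + 4²) = 5
RHS = 3 + 4 = 7

LHS ≠ RHS, so the equation does not hold here.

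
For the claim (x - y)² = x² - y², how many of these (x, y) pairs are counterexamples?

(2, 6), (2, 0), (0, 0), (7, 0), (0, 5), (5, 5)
Testing each pair:
(2, 6): LHS = 16, RHS = -32 → counterexample
(2, 0): LHS = 4, RHS = 4 → satisfies claim
(0, 0): LHS = 0, RHS = 0 → satisfies claim
(7, 0): LHS = 49, RHS = 49 → satisfies claim
(0, 5): LHS = 25, RHS = -25 → counterexample
(5, 5): LHS = 0, RHS = 0 → satisfies claim

That makes 2 counterexamples.

Answer: 2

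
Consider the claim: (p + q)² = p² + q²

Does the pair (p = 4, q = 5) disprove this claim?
Yes

Substituting p = 4, q = 5:
LHS = (4 + 5)² = 81
RHS = 4² + 5² = 41

Since LHS ≠ RHS, this pair disproves the claim.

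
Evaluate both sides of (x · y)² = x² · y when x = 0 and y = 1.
LHS = (0 · 1)² = 0
RHS = 0² · 1 = 0

LHS = RHS: the two sides agree.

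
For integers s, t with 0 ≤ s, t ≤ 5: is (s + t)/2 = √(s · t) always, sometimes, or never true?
It holds at (s, t) = (2, 2) (both sides equal 2), but fails at (s, t) = (0, 3) (LHS = 3/2, RHS = 0).

Answer: Sometimes true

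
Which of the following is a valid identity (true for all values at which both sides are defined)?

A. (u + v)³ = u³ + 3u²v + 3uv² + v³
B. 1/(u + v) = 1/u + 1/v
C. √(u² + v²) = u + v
A: holds — e.g. at (3, 4), both sides equal 343.
B: fails at (1, 4) — LHS = 1/5, RHS = 5/4.
C: fails at (1, 3) — LHS = √(10) ≈ 3.162, RHS = 4.

Answer: A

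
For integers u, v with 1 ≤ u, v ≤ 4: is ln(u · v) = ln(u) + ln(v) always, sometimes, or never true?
Always true

The identity holds for every pair in the range. For instance at (u, v) = (2, 4): both sides equal ln(8) ≈ 2.079.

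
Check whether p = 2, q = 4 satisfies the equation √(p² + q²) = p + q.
Substituting p = 2, q = 4:

LHS = √(2² + 4²) = 2·√(5) ≈ 4.472
RHS = 2 + 4 = 6

LHS ≠ RHS, so the equation does not hold at this point.

Answer: Fails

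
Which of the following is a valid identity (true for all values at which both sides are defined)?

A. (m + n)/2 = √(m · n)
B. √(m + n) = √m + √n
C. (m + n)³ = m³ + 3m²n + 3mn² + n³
A: fails at (5, 8) — LHS = 13/2, RHS = 2·√(10) ≈ 6.325.
B: fails at (2, 2) — LHS = 2, RHS = 2·√(2) ≈ 2.828.
C: holds — e.g. at (4, 5), both sides equal 729.

Answer: C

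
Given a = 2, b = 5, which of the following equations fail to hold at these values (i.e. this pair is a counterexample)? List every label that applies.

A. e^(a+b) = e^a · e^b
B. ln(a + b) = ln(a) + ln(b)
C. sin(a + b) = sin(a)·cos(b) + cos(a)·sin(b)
B

Evaluating each claim at the given values:
A. LHS = e^7 ≈ 1097, RHS = e^7 ≈ 1097 → holds here (LHS = RHS)
B. LHS = ln(7) ≈ 1.946, RHS = ln(2) + ln(5) ≈ 2.303 → fails here (LHS ≠ RHS)
C. LHS = sin(7) ≈ 0.657, RHS = sin(2)·cos(5) + sin(5)·cos(2) ≈ 0.657 → holds here (LHS = RHS)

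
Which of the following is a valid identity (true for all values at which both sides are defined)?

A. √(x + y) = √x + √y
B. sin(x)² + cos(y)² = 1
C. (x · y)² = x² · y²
C

A: fails at (2, 2) — LHS = 2, RHS = 2·√(2) ≈ 2.828.
B: fails at (2, 5) — LHS = cos(5)² + sin(2)² ≈ 0.9073, RHS = 1.
C: holds — e.g. at (3, 7), both sides equal 441.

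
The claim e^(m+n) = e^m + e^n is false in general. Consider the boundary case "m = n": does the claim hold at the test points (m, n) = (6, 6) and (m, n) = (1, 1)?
No, fails at both test points

At (6, 6): LHS = e^12 ≈ 162754.8 ≠ RHS = 2·e^6 ≈ 806.9
At (1, 1): LHS = e^2 ≈ 7.389 ≠ RHS = 2·e ≈ 5.437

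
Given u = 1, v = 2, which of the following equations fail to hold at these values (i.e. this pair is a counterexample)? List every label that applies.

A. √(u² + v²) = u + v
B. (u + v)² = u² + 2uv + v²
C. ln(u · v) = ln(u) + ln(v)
Evaluating each claim at the given values:
A. LHS = √(5) ≈ 2.236, RHS = 3 → fails here (LHS ≠ RHS)
B. LHS = 9, RHS = 9 → holds here (LHS = RHS)
C. LHS = ln(2) ≈ 0.6931, RHS = ln(2) ≈ 0.6931 → holds here (LHS = RHS)

Answer: A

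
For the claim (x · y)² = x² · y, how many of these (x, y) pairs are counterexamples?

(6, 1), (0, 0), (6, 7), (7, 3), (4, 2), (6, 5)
Testing each pair:
(6, 1): LHS = 36, RHS = 36 → satisfies claim
(0, 0): LHS = 0, RHS = 0 → satisfies claim
(6, 7): LHS = 1764, RHS = 252 → counterexample
(7, 3): LHS = 441, RHS = 147 → counterexample
(4, 2): LHS = 64, RHS = 32 → counterexample
(6, 5): LHS = 900, RHS = 180 → counterexample

That makes 4 counterexamples.

Answer: 4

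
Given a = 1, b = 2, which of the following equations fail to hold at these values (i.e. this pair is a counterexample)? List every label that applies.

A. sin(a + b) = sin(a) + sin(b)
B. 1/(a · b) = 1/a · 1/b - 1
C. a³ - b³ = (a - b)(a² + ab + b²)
A, B

Evaluating each claim at the given values:
A. LHS = sin(3) ≈ 0.1411, RHS = sin(1) + sin(2) ≈ 1.751 → fails here (LHS ≠ RHS)
B. LHS = 1/2, RHS = -1/2 → fails here (LHS ≠ RHS)
C. LHS = -7, RHS = -7 → holds here (LHS = RHS)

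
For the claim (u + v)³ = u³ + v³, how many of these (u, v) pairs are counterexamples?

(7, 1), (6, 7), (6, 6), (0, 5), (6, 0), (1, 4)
4

Testing each pair:
(7, 1): LHS = 512, RHS = 344 → counterexample
(6, 7): LHS = 2197, RHS = 559 → counterexample
(6, 6): LHS = 1728, RHS = 432 → counterexample
(0, 5): LHS = 125, RHS = 125 → satisfies claim
(6, 0): LHS = 216, RHS = 216 → satisfies claim
(1, 4): LHS = 125, RHS = 65 → counterexample

That makes 4 counterexamples.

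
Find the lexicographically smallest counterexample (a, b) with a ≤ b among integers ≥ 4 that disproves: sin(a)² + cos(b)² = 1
(a, b) = (4, 5)

Substituting (4, 5) into the claim:
LHS = sin(4)² + cos(5)² ≈ 0.6532
RHS = 1

Since LHS ≠ RHS, this pair disproves the claim, and no lexicographically smaller pair (a ≤ b, integers ≥ 4) does.

For instance (7, 10) is also a counterexample (LHS = sin(7)² + cos(10)² ≈ 1.136, RHS = 1), but it's lexicographically larger.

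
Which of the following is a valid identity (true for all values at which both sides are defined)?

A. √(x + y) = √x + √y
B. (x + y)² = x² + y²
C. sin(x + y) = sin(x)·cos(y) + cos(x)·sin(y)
C

A: fails at (4, 4) — LHS = 2·√(2) ≈ 2.828, RHS = 4.
B: fails at (3, 4) — LHS = 49, RHS = 25.
C: holds — e.g. at (5, 8), both sides equal sin(13) ≈ 0.4202.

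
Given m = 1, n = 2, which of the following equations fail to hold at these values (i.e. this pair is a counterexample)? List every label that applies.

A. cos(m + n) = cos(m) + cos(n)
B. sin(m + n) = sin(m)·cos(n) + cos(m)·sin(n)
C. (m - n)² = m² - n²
A, C

Evaluating each claim at the given values:
A. LHS = cos(3) ≈ -0.99, RHS = cos(2) + cos(1) ≈ 0.1242 → fails here (LHS ≠ RHS)
B. LHS = sin(3) ≈ 0.1411, RHS = sin(1)·cos(2) + sin(2)·cos(1) ≈ 0.1411 → holds here (LHS = RHS)
C. LHS = 1, RHS = -3 → fails here (LHS ≠ RHS)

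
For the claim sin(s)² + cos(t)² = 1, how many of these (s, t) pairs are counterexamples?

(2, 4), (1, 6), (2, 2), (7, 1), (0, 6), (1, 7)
5

Testing each pair:
(2, 4): LHS = cos(4)² + sin(2)² ≈ 1.254, RHS = 1 → counterexample
(1, 6): LHS = sin(1)² + cos(6)² ≈ 1.63, RHS = 1 → counterexample
(2, 2): LHS = cos(2)² + sin(2)² = 1, RHS = 1 → satisfies claim
(7, 1): LHS = cos(1)² + sin(7)² ≈ 0.7236, RHS = 1 → counterexample
(0, 6): LHS = cos(6)² ≈ 0.9219, RHS = 1 → counterexample
(1, 7): LHS = cos(7)² + sin(1)² ≈ 1.276, RHS = 1 → counterexample

That makes 5 counterexamples.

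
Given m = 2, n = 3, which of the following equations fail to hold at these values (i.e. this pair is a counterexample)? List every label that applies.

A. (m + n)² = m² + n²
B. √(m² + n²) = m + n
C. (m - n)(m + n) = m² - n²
Evaluating each claim at the given values:
A. LHS = 25, RHS = 13 → fails here (LHS ≠ RHS)
B. LHS = √(13) ≈ 3.606, RHS = 5 → fails here (LHS ≠ RHS)
C. LHS = -5, RHS = -5 → holds here (LHS = RHS)

Answer: A, B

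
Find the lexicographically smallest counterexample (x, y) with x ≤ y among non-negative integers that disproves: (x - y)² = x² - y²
(x, y) = (0, 1)

Substituting (0, 1) into the claim:
LHS = (0 - 1)² = 1
RHS = 0² - 1² = -1

Since LHS ≠ RHS, this pair disproves the claim, and no lexicographically smaller pair (x ≤ y, non-negative integers) does.

For instance (1, 4) is also a counterexample (LHS = 9, RHS = -15), but it's lexicographically larger.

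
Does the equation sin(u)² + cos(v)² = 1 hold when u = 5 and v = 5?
Substituting u = 5, v = 5:

LHS = sin(5)² + cos(5)² = 1
RHS = 1

LHS = RHS, so the equation holds at this point.

Answer: Holds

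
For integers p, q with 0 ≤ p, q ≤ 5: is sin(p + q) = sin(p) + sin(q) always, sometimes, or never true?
It holds at (p, q) = (4, 0) (both sides equal sin(4) ≈ -0.7568), but fails at (p, q) = (5, 3) (LHS = sin(8) ≈ 0.9894, RHS = sin(5) + sin(3) ≈ -0.8178).

Answer: Sometimes true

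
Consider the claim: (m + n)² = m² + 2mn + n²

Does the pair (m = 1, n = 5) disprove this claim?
Substituting m = 1, n = 5:
LHS = (1 + 5)² = 36
RHS = 1² + 2·1·5 + 5² = 36

The sides agree, so this pair does not disprove the claim.

Answer: No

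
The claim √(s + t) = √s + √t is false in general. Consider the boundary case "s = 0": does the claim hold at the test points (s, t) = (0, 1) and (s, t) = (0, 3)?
Yes, holds at both test points

At (0, 1): LHS = 1, RHS = 1 → equal
At (0, 3): LHS = √(3) ≈ 1.732, RHS = √(3) ≈ 1.732 → equal

So the claim does hold at both of these boundary points, even though it is not an identity.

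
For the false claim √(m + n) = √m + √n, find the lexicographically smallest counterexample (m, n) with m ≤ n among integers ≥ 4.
Substituting (4, 4) into the claim:
LHS = √(4 + 4) = 2·√(2) ≈ 2.828
RHS = √4 + √4 = 4

Since LHS ≠ RHS, this pair disproves the claim, and no lexicographically smaller pair (m ≤ n, integers ≥ 4) does.

For instance (5, 6) is also a counterexample (LHS = √(11) ≈ 3.317, RHS = √(5) + √(6) ≈ 4.686), but it's lexicographically larger.

Answer: (m, n) = (4, 4)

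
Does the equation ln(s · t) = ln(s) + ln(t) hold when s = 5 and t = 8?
Substituting s = 5, t = 8:

LHS = ln(5 · 8) = ln(40) ≈ 3.689
RHS = ln(5) + ln(8) ≈ 3.689

LHS = RHS, so the equation holds at this point.

Answer: Holds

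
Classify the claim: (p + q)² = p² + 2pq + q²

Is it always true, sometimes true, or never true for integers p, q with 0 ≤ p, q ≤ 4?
Always true

The identity holds for every pair in the range. For instance at (p, q) = (0, 4): both sides equal 16.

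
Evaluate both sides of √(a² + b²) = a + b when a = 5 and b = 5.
LHS = √(5² + 5²) = 5·√(2) ≈ 7.071
RHS = 5 + 5 = 10

LHS ≠ RHS (they differ by about 2.929), so the equation does not hold here.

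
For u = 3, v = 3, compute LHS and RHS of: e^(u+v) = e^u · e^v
LHS = e^(3+3) = e^6 ≈ 403.4
RHS = e^3 · e^3 = e^6 ≈ 403.4

LHS = RHS: the two sides agree.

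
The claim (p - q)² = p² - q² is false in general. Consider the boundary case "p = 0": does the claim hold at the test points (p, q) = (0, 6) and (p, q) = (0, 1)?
At (0, 6): LHS = 36 ≠ RHS = -36
At (0, 1): LHS = 1 ≠ RHS = -1

Answer: No, fails at both test points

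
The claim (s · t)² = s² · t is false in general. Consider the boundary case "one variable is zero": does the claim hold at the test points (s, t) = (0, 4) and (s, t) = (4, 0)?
Yes, holds at both test points

At (0, 4): LHS = 0, RHS = 0 → equal
At (4, 0): LHS = 0, RHS = 0 → equal

So the claim does hold at both of these boundary points, even though it is not an identity.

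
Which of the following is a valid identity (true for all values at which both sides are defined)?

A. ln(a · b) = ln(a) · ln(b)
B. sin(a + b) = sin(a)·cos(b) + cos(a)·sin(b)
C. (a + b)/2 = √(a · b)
A: fails at (2, 2) — LHS = ln(4) ≈ 1.386, RHS = ln(2)² ≈ 0.4805.
B: holds — e.g. at (3, 7), both sides equal sin(10) ≈ -0.544.
C: fails at (2, 5) — LHS = 7/2, RHS = √(10) ≈ 3.162.

Answer: B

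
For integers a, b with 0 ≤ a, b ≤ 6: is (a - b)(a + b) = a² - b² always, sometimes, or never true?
Always true

The identity holds for every pair in the range. For instance at (a, b) = (6, 2): both sides equal 32.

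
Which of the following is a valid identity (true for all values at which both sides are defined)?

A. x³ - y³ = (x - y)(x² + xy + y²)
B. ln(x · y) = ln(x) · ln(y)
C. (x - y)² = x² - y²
A: holds — e.g. at (3, 4), both sides equal -37.
B: fails at (5, 5) — LHS = ln(25) ≈ 3.219, RHS = ln(5)² ≈ 2.59.
C: fails at (1, 3) — LHS = 4, RHS = -8.

Answer: A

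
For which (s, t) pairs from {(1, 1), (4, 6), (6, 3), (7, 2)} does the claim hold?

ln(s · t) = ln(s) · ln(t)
(1, 1)

Testing each pair:
(1, 1): LHS = 0, RHS = 0 → holds
(4, 6): LHS = ln(24) ≈ 3.178, RHS = ln(4)·ln(6) ≈ 2.484 → fails
(6, 3): LHS = ln(18) ≈ 2.89, RHS = ln(3)·ln(6) ≈ 1.968 → fails
(7, 2): LHS = ln(14) ≈ 2.639, RHS = ln(2)·ln(7) ≈ 1.349 → fails

1 of 4 pairs satisfies the claim.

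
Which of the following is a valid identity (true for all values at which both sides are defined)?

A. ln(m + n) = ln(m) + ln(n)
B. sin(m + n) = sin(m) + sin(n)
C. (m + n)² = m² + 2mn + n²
A: fails at (3, 4) — LHS = ln(7) ≈ 1.946, RHS = ln(3) + ln(4) ≈ 2.485.
B: fails at (5, 5) — LHS = sin(10) ≈ -0.544, RHS = 2·sin(5) ≈ -1.918.
C: holds — e.g. at (1, 4), both sides equal 25.

Answer: C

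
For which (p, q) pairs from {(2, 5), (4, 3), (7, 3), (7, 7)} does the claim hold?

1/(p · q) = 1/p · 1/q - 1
None

Testing each pair:
(2, 5): LHS = 1/10, RHS = -9/10 → fails
(4, 3): LHS = 1/12, RHS = -11/12 → fails
(7, 3): LHS = 1/21, RHS = -20/21 → fails
(7, 7): LHS = 1/49, RHS = -48/49 → fails

No pair satisfies the claim.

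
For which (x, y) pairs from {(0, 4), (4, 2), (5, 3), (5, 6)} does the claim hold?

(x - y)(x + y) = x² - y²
All pairs

Testing each pair:
(0, 4): LHS = -16, RHS = -16 → holds
(4, 2): LHS = 12, RHS = 12 → holds
(5, 3): LHS = 16, RHS = 16 → holds
(5, 6): LHS = -11, RHS = -11 → holds

Every pair satisfies the claim.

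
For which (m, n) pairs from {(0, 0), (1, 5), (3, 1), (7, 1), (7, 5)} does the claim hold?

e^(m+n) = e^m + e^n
None

Testing each pair:
(0, 0): LHS = 1, RHS = 2 → fails
(1, 5): LHS = e^6 ≈ 403.4, RHS = e + e^5 ≈ 151.1 → fails
(3, 1): LHS = e^4 ≈ 54.6, RHS = e + e^3 ≈ 22.8 → fails
(7, 1): LHS = e^8 ≈ 2981, RHS = e + e^7 ≈ 1099 → fails
(7, 5): LHS = e^12 ≈ 162754.8, RHS = e^5 + e^7 ≈ 1245 → fails

No pair satisfies the claim.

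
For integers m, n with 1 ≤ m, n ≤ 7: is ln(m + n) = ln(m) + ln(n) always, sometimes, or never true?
Sometimes true

It holds at (m, n) = (2, 2) (both sides equal ln(4) ≈ 1.386), but fails at (m, n) = (5, 5) (LHS = ln(10) ≈ 2.303, RHS = 2·ln(5) ≈ 3.219).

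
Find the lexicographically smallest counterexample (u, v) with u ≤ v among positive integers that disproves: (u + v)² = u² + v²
(u, v) = (1, 1)

Substituting (1, 1) into the claim:
LHS = (1 + 1)² = 4
RHS = 1² + 1² = 2

Since LHS ≠ RHS, this pair disproves the claim, and no lexicographically smaller pair (u ≤ v, positive integers) does.

For instance (5, 5) is also a counterexample (LHS = 100, RHS = 50), but it's lexicographically larger.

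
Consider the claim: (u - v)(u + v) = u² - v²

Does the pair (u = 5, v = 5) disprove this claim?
Substituting u = 5, v = 5:
LHS = (5 - 5)(5 + 5) = 0
RHS = 5² - 5² = 0

The sides agree, so this pair does not disprove the claim.

Answer: No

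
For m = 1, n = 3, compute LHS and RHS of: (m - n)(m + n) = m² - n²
LHS = (1 - 3)(1 + 3) = -8
RHS = 1² - 3² = -8

LHS = RHS: the two sides agree.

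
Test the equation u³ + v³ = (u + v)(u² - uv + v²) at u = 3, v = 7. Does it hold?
Substituting u = 3, v = 7:

LHS = 3³ + 7³ = 370
RHS = (3 + 7)(3² - 3·7 + 7²) = 370

LHS = RHS, so the equation holds at this point.

Answer: Holds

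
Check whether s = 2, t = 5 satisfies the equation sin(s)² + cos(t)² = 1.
Substituting s = 2, t = 5:

LHS = sin(2)² + cos(5)² ≈ 0.9073
RHS = 1

LHS ≠ RHS, so the equation does not hold at this point.

Answer: Fails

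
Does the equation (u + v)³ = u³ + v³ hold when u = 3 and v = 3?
Substituting u = 3, v = 3:

LHS = (3 + 3)³ = 216
RHS = 3³ + 3³ = 54

LHS ≠ RHS, so the equation does not hold at this point.

Answer: Fails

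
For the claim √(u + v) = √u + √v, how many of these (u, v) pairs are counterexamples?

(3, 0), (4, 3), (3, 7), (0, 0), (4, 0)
Testing each pair:
(3, 0): LHS = √(3) ≈ 1.732, RHS = √(3) ≈ 1.732 → satisfies claim
(4, 3): LHS = √(7) ≈ 2.646, RHS = √(3) + 2 ≈ 3.732 → counterexample
(3, 7): LHS = √(10) ≈ 3.162, RHS = √(3) + √(7) ≈ 4.378 → counterexample
(0, 0): LHS = 0, RHS = 0 → satisfies claim
(4, 0): LHS = 2, RHS = 2 → satisfies claim

That makes 2 counterexamples.

Answer: 2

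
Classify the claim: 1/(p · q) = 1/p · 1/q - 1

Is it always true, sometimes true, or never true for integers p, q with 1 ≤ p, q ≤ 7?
The claim fails for every pair in the range. For instance at (p, q) = (1, 5): LHS = 1/5, RHS = -4/5.

Answer: Never true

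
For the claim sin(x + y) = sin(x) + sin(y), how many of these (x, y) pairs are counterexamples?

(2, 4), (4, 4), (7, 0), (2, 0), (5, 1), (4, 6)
Testing each pair:
(2, 4): LHS = sin(6) ≈ -0.2794, RHS = sin(4) + sin(2) ≈ 0.1525 → counterexample
(4, 4): LHS = sin(8) ≈ 0.9894, RHS = 2·sin(4) ≈ -1.514 → counterexample
(7, 0): LHS = sin(7) ≈ 0.657, RHS = sin(7) ≈ 0.657 → satisfies claim
(2, 0): LHS = sin(2) ≈ 0.9093, RHS = sin(2) ≈ 0.9093 → satisfies claim
(5, 1): LHS = sin(6) ≈ -0.2794, RHS = sin(5) + sin(1) ≈ -0.1175 → counterexample
(4, 6): LHS = sin(10) ≈ -0.544, RHS = sin(4) + sin(6) ≈ -1.036 → counterexample

That makes 4 counterexamples.

Answer: 4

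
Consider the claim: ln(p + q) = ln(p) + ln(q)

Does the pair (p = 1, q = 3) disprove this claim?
Yes

Substituting p = 1, q = 3:
LHS = ln(1 + 3) = ln(4) ≈ 1.386
RHS = ln(1) + ln(3) = ln(3) ≈ 1.099

Since LHS ≠ RHS, this pair disproves the claim.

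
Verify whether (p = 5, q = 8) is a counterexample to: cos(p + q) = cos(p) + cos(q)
Substituting p = 5, q = 8:
LHS = cos(5 + 8) = cos(13) ≈ 0.9074
RHS = cos(5) + cos(8) ≈ 0.1382

Since LHS ≠ RHS, this pair disproves the claim.

Answer: Yes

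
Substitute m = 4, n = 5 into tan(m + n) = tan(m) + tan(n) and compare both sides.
LHS = tan(4 + 5) = tan(9) ≈ -0.4523
RHS = tan(4) + tan(5) ≈ -2.223

LHS ≠ RHS (they differ by about 1.77), so the equation does not hold here.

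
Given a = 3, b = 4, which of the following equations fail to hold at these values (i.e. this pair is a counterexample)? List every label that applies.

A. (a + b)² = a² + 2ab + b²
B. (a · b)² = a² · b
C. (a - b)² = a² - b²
B, C

Evaluating each claim at the given values:
A. LHS = 49, RHS = 49 → holds here (LHS = RHS)
B. LHS = 144, RHS = 36 → fails here (LHS ≠ RHS)
C. LHS = 1, RHS = -7 → fails here (LHS ≠ RHS)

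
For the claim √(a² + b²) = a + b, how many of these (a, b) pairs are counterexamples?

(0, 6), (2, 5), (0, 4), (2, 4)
Testing each pair:
(0, 6): LHS = 6, RHS = 6 → satisfies claim
(2, 5): LHS = √(29) ≈ 5.385, RHS = 7 → counterexample
(0, 4): LHS = 4, RHS = 4 → satisfies claim
(2, 4): LHS = 2·√(5) ≈ 4.472, RHS = 6 → counterexample

That makes 2 counterexamples.

Answer: 2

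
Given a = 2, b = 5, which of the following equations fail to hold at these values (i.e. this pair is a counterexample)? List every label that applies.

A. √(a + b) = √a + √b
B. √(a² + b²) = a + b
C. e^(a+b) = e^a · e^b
Evaluating each claim at the given values:
A. LHS = √(7) ≈ 2.646, RHS = √(2) + √(5) ≈ 3.65 → fails here (LHS ≠ RHS)
B. LHS = √(29) ≈ 5.385, RHS = 7 → fails here (LHS ≠ RHS)
C. LHS = e^7 ≈ 1097, RHS = e^7 ≈ 1097 → holds here (LHS = RHS)

Answer: A, B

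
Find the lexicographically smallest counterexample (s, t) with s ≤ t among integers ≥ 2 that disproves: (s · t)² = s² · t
Substituting (2, 2) into the claim:
LHS = (2 · 2)² = 16
RHS = 2² · 2 = 8

Since LHS ≠ RHS, this pair disproves the claim, and no lexicographically smaller pair (s ≤ t, integers ≥ 2) does.

For instance (2, 6) is also a counterexample (LHS = 144, RHS = 24), but it's lexicographically larger.

Answer: (s, t) = (2, 2)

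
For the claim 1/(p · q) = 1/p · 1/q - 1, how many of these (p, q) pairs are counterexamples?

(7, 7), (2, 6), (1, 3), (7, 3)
Testing each pair:
(7, 7): LHS = 1/49, RHS = -48/49 → counterexample
(2, 6): LHS = 1/12, RHS = -11/12 → counterexample
(1, 3): LHS = 1/3, RHS = -2/3 → counterexample
(7, 3): LHS = 1/21, RHS = -20/21 → counterexample

That makes 4 counterexamples.

Answer: 4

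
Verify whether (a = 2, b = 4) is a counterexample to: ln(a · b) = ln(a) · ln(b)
Substituting a = 2, b = 4:
LHS = ln(2 · 4) = ln(8) ≈ 2.079
RHS = ln(2) · ln(4) ≈ 0.9609

Since LHS ≠ RHS, this pair disproves the claim.

Answer: Yes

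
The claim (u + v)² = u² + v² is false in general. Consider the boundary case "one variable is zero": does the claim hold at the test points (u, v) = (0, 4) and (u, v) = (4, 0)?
Yes, holds at both test points

At (0, 4): LHS = 16, RHS = 16 → equal
At (4, 0): LHS = 16, RHS = 16 → equal

So the claim does hold at both of these boundary points, even though it is not an identity.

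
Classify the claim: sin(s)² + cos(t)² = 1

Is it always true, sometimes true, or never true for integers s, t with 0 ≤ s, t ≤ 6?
It holds at (s, t) = (6, 6) (both sides equal 1), but fails at (s, t) = (1, 0) (LHS = sin(1)² + 1 ≈ 1.708, RHS = 1).

Answer: Sometimes true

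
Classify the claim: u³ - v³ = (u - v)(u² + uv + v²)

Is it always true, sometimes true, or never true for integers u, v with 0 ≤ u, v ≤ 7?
The identity holds for every pair in the range. For instance at (u, v) = (5, 7): both sides equal -218.

Answer: Always true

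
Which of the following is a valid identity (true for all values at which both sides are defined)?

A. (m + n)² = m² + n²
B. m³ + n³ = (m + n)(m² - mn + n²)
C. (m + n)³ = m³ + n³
A: fails at (1, 2) — LHS = 9, RHS = 5.
B: holds — e.g. at (2, 4), both sides equal 72.
C: fails at (4, 6) — LHS = 1000, RHS = 280.

Answer: B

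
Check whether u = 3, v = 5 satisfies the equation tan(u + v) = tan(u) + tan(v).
Fails

Substituting u = 3, v = 5:

LHS = tan(3 + 5) = tan(8) ≈ -6.8
RHS = tan(3) + tan(5) ≈ -3.523

LHS ≠ RHS, so the equation does not hold at this point.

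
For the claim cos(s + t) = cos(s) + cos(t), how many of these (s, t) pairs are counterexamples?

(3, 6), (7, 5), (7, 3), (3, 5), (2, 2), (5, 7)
6

Testing each pair:
(3, 6): LHS = cos(9) ≈ -0.9111, RHS = cos(3) + cos(6) ≈ -0.02982 → counterexample
(7, 5): LHS = cos(12) ≈ 0.8439, RHS = cos(5) + cos(7) ≈ 1.038 → counterexample
(7, 3): LHS = cos(10) ≈ -0.8391, RHS = cos(3) + cos(7) ≈ -0.2361 → counterexample
(3, 5): LHS = cos(8) ≈ -0.1455, RHS = cos(3) + cos(5) ≈ -0.7063 → counterexample
(2, 2): LHS = cos(4) ≈ -0.6536, RHS = 2·cos(2) ≈ -0.8323 → counterexample
(5, 7): LHS = cos(12) ≈ 0.8439, RHS = cos(5) + cos(7) ≈ 1.038 → counterexample

That makes 6 counterexamples.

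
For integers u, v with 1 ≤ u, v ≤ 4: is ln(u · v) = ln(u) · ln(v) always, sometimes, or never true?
Sometimes true

It holds at (u, v) = (1, 1) (both sides equal 0), but fails at (u, v) = (4, 4) (LHS = ln(16) ≈ 2.773, RHS = ln(4)² ≈ 1.922).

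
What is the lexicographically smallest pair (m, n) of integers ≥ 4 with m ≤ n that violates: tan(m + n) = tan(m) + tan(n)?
Substituting (4, 4) into the claim:
LHS = tan(4 + 4) = tan(8) ≈ -6.8
RHS = tan(4) + tan(4) = 2·tan(4) ≈ 2.316

Since LHS ≠ RHS, this pair disproves the claim, and no lexicographically smaller pair (m ≤ n, integers ≥ 4) does.

For instance (8, 9) is also a counterexample (LHS = tan(17) ≈ 3.494, RHS = tan(8) + tan(9) ≈ -7.252), but it's lexicographically larger.

Answer: (m, n) = (4, 4)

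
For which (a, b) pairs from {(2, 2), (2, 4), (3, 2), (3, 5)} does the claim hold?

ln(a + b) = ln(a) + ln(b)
(2, 2)

Testing each pair:
(2, 2): LHS = ln(4) ≈ 1.386, RHS = 2·ln(2) ≈ 1.386 → holds
(2, 4): LHS = ln(6) ≈ 1.792, RHS = ln(2) + ln(4) ≈ 2.079 → fails
(3, 2): LHS = ln(5) ≈ 1.609, RHS = ln(2) + ln(3) ≈ 1.792 → fails
(3, 5): LHS = ln(8) ≈ 2.079, RHS = ln(3) + ln(5) ≈ 2.708 → fails

1 of 4 pairs satisfies the claim.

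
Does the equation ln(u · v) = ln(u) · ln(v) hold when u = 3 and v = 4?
Fails

Substituting u = 3, v = 4:

LHS = ln(3 · 4) = ln(12) ≈ 2.485
RHS = ln(3) · ln(4) ≈ 1.523

LHS ≠ RHS, so the equation does not hold at this point.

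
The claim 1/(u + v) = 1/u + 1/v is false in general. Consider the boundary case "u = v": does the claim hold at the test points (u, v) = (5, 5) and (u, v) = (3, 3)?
No, fails at both test points

At (5, 5): LHS = 1/10 ≠ RHS = 2/5
At (3, 3): LHS = 1/6 ≠ RHS = 2/3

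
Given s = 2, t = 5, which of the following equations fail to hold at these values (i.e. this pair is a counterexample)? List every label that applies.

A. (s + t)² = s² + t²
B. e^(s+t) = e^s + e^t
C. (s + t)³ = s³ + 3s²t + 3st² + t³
A, B

Evaluating each claim at the given values:
A. LHS = 49, RHS = 29 → fails here (LHS ≠ RHS)
B. LHS = e^7 ≈ 1097, RHS = e^2 + e^5 ≈ 155.8 → fails here (LHS ≠ RHS)
C. LHS = 343, RHS = 343 → holds here (LHS = RHS)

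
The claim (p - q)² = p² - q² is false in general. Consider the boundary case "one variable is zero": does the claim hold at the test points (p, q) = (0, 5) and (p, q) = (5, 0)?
Only at (5, 0)

At (0, 5): LHS = 25 ≠ RHS = -25
At (5, 0): LHS = 25, RHS = 25 → equal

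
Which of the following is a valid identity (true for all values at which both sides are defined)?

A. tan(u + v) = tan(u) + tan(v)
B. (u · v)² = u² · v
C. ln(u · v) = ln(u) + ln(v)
A: fails at (4, 6) — LHS = tan(10) ≈ 0.6484, RHS = tan(6) + tan(4) ≈ 0.8668.
B: fails at (3, 5) — LHS = 225, RHS = 45.
C: holds — e.g. at (2, 7), both sides equal ln(14) ≈ 2.639.

Answer: C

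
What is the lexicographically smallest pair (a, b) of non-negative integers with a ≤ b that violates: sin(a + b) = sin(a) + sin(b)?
(a, b) = (1, 1)

Substituting (1, 1) into the claim:
LHS = sin(1 + 1) = sin(2) ≈ 0.9093
RHS = sin(1) + sin(1) = 2·sin(1) ≈ 1.683

Since LHS ≠ RHS, this pair disproves the claim, and no lexicographically smaller pair (a ≤ b, non-negative integers) does.

For instance (3, 7) is also a counterexample (LHS = sin(10) ≈ -0.544, RHS = sin(3) + sin(7) ≈ 0.7981), but it's lexicographically larger.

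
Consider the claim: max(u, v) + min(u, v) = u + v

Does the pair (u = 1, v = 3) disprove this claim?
Substituting u = 1, v = 3:
LHS = max(1, 3) + min(1, 3) = 4
RHS = 1 + 3 = 4

The sides agree, so this pair does not disprove the claim.

Answer: No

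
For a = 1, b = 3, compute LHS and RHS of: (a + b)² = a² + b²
LHS = (1 + 3)² = 16
RHS = 1² + 3² = 10

LHS ≠ RHS, so the equation does not hold here.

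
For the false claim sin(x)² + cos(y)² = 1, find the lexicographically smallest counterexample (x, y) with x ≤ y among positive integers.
(x, y) = (1, 2)

At (1, 1): both sides equal 1, so it holds there.

Substituting (1, 2) into the claim:
LHS = sin(1)² + cos(2)² ≈ 0.8813
RHS = 1

Since LHS ≠ RHS, this pair disproves the claim, and no lexicographically smaller pair (x ≤ y, positive integers) does.

For instance (2, 6) is also a counterexample (LHS = sin(2)² + cos(6)² ≈ 1.749, RHS = 1), but it's lexicographically larger.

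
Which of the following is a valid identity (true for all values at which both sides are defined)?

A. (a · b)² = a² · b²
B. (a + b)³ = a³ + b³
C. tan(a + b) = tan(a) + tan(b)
A: holds — e.g. at (5, 5), both sides equal 625.
B: fails at (4, 6) — LHS = 1000, RHS = 280.
C: fails at (4, 6) — LHS = tan(10) ≈ 0.6484, RHS = tan(6) + tan(4) ≈ 0.8668.

Answer: A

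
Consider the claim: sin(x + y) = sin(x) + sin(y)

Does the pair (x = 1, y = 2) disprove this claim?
Substituting x = 1, y = 2:
LHS = sin(1 + 2) = sin(3) ≈ 0.1411
RHS = sin(1) + sin(2) ≈ 1.751

Since LHS ≠ RHS, this pair disproves the claim.

Answer: Yes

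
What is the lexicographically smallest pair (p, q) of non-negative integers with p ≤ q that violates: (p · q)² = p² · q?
(p, q) = (1, 2)

At (0, 3): both sides equal 0, so it holds there.
At (0, 6): both sides equal 0, so it holds there.

Substituting (1, 2) into the claim:
LHS = (1 · 2)² = 4
RHS = 1² · 2 = 2

Since LHS ≠ RHS, this pair disproves the claim, and no lexicographically smaller pair (p ≤ q, non-negative integers) does.

For instance (4, 4) is also a counterexample (LHS = 256, RHS = 64), but it's lexicographically larger.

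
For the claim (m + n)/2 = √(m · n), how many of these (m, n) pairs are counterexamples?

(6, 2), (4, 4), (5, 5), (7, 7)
1

Testing each pair:
(6, 2): LHS = 4, RHS = 2·√(3) ≈ 3.464 → counterexample
(4, 4): LHS = 4, RHS = 4 → satisfies claim
(5, 5): LHS = 5, RHS = 5 → satisfies claim
(7, 7): LHS = 7, RHS = 7 → satisfies claim

That makes 1 counterexample.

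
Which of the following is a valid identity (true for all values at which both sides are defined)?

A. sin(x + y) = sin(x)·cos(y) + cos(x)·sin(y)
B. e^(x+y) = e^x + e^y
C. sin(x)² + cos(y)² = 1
A: holds — e.g. at (2, 7), both sides equal sin(9) ≈ 0.4121.
B: fails at (3, 4) — LHS = e^7 ≈ 1097, RHS = e^3 + e^4 ≈ 74.68.
C: fails at (1, 2) — LHS = cos(2)² + sin(1)² ≈ 0.8813, RHS = 1.

Answer: A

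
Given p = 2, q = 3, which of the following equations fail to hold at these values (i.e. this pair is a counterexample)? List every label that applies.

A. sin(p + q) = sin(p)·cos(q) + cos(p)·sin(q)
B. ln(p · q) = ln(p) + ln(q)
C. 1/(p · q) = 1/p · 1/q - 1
Evaluating each claim at the given values:
A. LHS = sin(5) ≈ -0.9589, RHS = sin(2)·cos(3) + sin(3)·cos(2) ≈ -0.9589 → holds here (LHS = RHS)
B. LHS = ln(6) ≈ 1.792, RHS = ln(2) + ln(3) ≈ 1.792 → holds here (LHS = RHS)
C. LHS = 1/6, RHS = -5/6 → fails here (LHS ≠ RHS)

Answer: C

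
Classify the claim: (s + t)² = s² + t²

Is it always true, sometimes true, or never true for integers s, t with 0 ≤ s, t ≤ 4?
Sometimes true

It holds at (s, t) = (0, 4) (both sides equal 16), but fails at (s, t) = (4, 1) (LHS = 25, RHS = 17).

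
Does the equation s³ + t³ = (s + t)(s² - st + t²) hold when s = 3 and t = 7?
Holds

Substituting s = 3, t = 7:

LHS = 3³ + 7³ = 370
RHS = (3 + 7)(3² - 3·7 + 7²) = 370

LHS = RHS, so the equation holds at this point.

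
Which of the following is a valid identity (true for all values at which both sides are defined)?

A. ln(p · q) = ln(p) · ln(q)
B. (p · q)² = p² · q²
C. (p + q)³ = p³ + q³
A: fails at (4, 4) — LHS = ln(16) ≈ 2.773, RHS = ln(4)² ≈ 1.922.
B: holds — e.g. at (3, 5), both sides equal 225.
C: fails at (3, 5) — LHS = 512, RHS = 152.

Answer: B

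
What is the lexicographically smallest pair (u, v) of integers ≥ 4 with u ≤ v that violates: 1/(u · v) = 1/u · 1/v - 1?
Substituting (4, 4) into the claim:
LHS = 1/(4 · 4) = 1/16
RHS = 1/4 · 1/4 - 1 = -15/16

Since LHS ≠ RHS, this pair disproves the claim, and no lexicographically smaller pair (u ≤ v, integers ≥ 4) does.

For instance (5, 6) is also a counterexample (LHS = 1/30, RHS = -29/30), but it's lexicographically larger.

Answer: (u, v) = (4, 4)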